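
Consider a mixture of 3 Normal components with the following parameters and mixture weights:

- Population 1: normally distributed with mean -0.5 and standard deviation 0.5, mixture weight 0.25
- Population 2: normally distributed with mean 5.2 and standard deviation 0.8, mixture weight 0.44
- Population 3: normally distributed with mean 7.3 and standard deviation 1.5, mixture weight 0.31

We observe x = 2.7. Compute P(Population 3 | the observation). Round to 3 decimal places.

0.310

By Bayes' theorem, P(k | x) = w_k f_k(x) / Σ_j w_j f_j(x).
Normal densities:
  p_1 = (1/(0.5·√(2π)))·exp(−(2.7−-0.5)²/(2·0.5²)) = 0.797885·exp(-20.48000) = 1.01763e-09
  p_2 = (1/(0.8·√(2π)))·exp(−(2.7−5.2)²/(2·0.8²)) = 0.498678·exp(-4.88281) = 0.00377782
  p_3 = (1/(1.5·√(2π)))·exp(−(2.7−7.3)²/(2·1.5²)) = 0.265962·exp(-4.70222) = 0.00241362
Prior × likelihood for each component:
  w_1·p_1 = 0.25 × 1.01763e-09 = 2.54407e-10
  w_2·p_2 = 0.44 × 0.00377782 = 0.00166224
  w_3·p_3 = 0.31 × 0.00241362 = 0.000748223
Evidence: 2.54407e-10 + 0.00166224 + 0.000748223 = 0.00241047
So the posterior for Population 3 is 0.000748223 / 0.00241047 ≈ 0.310.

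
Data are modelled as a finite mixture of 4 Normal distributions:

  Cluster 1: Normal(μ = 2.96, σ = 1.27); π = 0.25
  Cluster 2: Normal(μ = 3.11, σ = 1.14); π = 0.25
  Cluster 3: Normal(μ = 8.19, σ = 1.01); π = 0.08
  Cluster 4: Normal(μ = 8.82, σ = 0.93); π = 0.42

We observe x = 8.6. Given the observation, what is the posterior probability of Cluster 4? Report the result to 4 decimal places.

Posterior ∝ prior × likelihood, so P(k | x) ∝ w_k f_k(x); normalise over all components.
Evaluate each component's likelihood at the observed value:
  p_1 = 1.63882e-05
  p_2 = 3.2208e-06
  p_3 = 0.363752
  p_4 = 0.417134
Unnormalised posteriors:
  w_1·p_1 = 0.25 × 1.63882e-05 = 4.09704e-06
  w_2·p_2 = 0.25 × 3.2208e-06 = 8.052e-07
  w_3·p_3 = 0.08 × 0.363752 = 0.0291002
  w_4·p_4 = 0.42 × 0.417134 = 0.175196
Sum: 4.09704e-06 + 8.052e-07 + 0.0291002 + 0.175196 = 0.204301
P(Cluster 4 | the observation) ≈ 0.8575

0.8575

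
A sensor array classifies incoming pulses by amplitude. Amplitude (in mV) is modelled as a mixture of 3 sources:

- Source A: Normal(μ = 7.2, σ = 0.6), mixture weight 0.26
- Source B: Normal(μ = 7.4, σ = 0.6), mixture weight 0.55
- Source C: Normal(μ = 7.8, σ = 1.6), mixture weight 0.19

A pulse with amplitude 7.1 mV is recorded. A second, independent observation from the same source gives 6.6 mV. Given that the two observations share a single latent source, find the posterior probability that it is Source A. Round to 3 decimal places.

0.417

Posterior ∝ prior × likelihood, so P(k | x) ∝ P(Z=k) f_k(x); normalise over all components.
Since both observations come from the same component, the likelihood for component k is f_k(x₁)·f_k(x₂).
  p_A = [(1/(0.6·√(2π)))·exp(−(7.1−7.2)²/(2·0.6²)) = 0.664904·exp(-0.01389) = 0.655733] × [0.403285] = 0.264447
  p_B = [(1/(0.6·√(2π)))·exp(−(7.1−7.4)²/(2·0.6²)) = 0.664904·exp(-0.12500) = 0.586776] × [0.27335] = 0.160395
  p_C = [(1/(1.6·√(2π)))·exp(−(7.1−7.8)²/(2·1.6²)) = 0.249339·exp(-0.09570) = 0.226583] × [0.188211] = 0.0426453
Unnormalised posteriors:
  P(Z=A)·p_A = 0.26 × 0.264447 = 0.0687562
  P(Z=B)·p_B = 0.55 × 0.160395 = 0.0882173
  P(Z=C)·p_C = 0.19 × 0.0426453 = 0.00810261
Evidence: 0.0687562 + 0.0882173 + 0.00810261 = 0.165076
P(Source A | x₁,x₂) = 0.0687562 / 0.165076 ≈ 0.417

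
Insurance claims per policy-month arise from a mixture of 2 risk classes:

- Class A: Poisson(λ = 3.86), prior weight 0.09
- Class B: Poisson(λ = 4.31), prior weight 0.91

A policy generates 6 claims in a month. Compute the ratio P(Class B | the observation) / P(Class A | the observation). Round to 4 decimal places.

Since P(k|x) ∝ P(Z=k) f_k(x), the posterior odds are P(Z=i) f_i(x) / (P(Z=j) f_j(x)).
Component likelihoods at x = 6 claims:
  f_A = e^(−3.86)·3.86^6/6! = 0.0967865
  f_B = e^(−4.31)·4.31^6/6! = 0.119597
Odds = (0.91/0.09) × (0.119597/0.0967865) = 10.1111 × 1.23568 ≈ 12.4941

12.4941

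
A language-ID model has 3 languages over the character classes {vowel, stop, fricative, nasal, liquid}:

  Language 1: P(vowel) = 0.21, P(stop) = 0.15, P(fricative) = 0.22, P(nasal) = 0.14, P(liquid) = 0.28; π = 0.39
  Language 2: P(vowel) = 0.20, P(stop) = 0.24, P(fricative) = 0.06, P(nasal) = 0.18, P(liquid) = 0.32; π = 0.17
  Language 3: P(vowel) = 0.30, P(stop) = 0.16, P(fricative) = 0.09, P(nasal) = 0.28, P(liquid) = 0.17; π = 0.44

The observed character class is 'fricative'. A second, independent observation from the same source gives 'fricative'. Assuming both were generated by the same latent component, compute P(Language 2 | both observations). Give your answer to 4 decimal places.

0.0265

By Bayes' theorem, P(k | x) = P(Z=k) f_k(x) / Σ_j P(Z=j) f_j(x).
Since both observations come from the same component, the likelihood for component k is f_k(x₁)·f_k(x₂).
  f_1 = [0.22] × [0.22] = 0.0484
  f_2 = [0.06] × [0.06] = 0.0036
  f_3 = [0.09] × [0.09] = 0.0081
Prior × likelihood for each component:
  P(Z=1)·f_1 = 0.39 × 0.0484 = 0.018876
  P(Z=2)·f_2 = 0.17 × 0.0036 = 0.000612
  P(Z=3)·f_3 = 0.44 × 0.0081 = 0.003564
Sum: 0.018876 + 0.000612 + 0.003564 = 0.023052
Responsibility of Language 2: 0.000612 / 0.023052 ≈ 0.0265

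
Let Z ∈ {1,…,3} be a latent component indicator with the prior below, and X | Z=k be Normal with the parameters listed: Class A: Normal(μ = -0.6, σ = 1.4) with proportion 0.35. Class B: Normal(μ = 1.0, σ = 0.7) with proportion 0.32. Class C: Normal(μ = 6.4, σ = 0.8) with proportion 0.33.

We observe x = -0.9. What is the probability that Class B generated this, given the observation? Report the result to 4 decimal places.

By Bayes' theorem, P(k | x) = π_k f_k(x) / Σ_j π_j f_j(x).
Normal densities:
  p_A = (1/(1.4·√(2π)))·exp(−(-0.9−-0.6)²/(2·1.4²)) = 0.284959·exp(-0.02296) = 0.278491
  p_B = (1/(0.7·√(2π)))·exp(−(-0.9−1.0)²/(2·0.7²)) = 0.569918·exp(-3.68367) = 0.0143223
  p_C = (1/(0.8·√(2π)))·exp(−(-0.9−6.4)²/(2·0.8²)) = 0.498678·exp(-41.63281) = 4.13923e-19
Weight by the priors:
  π_A·p_A = 0.35 × 0.278491 = 0.0974718
  π_B·p_B = 0.32 × 0.0143223 = 0.00458314
  π_C·p_C = 0.33 × 4.13923e-19 = 1.36595e-19
Evidence: 0.0974718 + 0.00458314 + 1.36595e-19 = 0.102055
P(Class B | data) = 0.00458314 / 0.102055 ≈ 0.0449

0.0449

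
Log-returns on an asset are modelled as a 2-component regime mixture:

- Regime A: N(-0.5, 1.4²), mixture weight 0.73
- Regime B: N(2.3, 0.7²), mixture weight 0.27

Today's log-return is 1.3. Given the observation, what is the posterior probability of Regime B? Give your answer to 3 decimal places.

Posterior ∝ prior × likelihood, so P(k | x) ∝ w_k f_k(x); normalise over all components.
Normal densities:
  p_A = (1/(1.4·√(2π)))·exp(−(1.3−-0.5)²/(2·1.4²)) = 0.284959·exp(-0.82653) = 0.124688
  p_B = (1/(0.7·√(2π)))·exp(−(1.3−2.3)²/(2·0.7²)) = 0.569918·exp(-1.02041) = 0.205426
Multiply by the mixture weights:
  w_A·p_A = 0.73 × 0.124688 = 0.0910222
  w_B·p_B = 0.27 × 0.205426 = 0.0554649
Denominator: 0.0910222 + 0.0554649 = 0.146487
So the posterior for Regime B is 0.0554649 / 0.146487 ≈ 0.379.

0.379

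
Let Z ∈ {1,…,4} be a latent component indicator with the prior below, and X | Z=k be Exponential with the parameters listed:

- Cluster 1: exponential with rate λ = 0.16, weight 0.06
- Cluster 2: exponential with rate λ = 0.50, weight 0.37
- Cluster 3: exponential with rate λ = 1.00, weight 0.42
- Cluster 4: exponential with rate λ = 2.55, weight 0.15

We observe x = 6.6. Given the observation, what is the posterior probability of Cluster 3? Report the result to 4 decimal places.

Posterior ∝ prior × likelihood, so P(k | x) ∝ P(Z=k) f_k(x); normalise over all components.
Exponential densities:
  p_1 = 0.0556551
  p_2 = 0.0184416
  p_3 = 0.00136037
  p_4 = 1.25131e-07
Weight by the priors:
  P(Z=1)·p_1 = 0.06 × 0.0556551 = 0.00333931
  P(Z=2)·p_2 = 0.37 × 0.0184416 = 0.00682339
  P(Z=3)·p_3 = 0.42 × 0.00136037 = 0.000571355
  P(Z=4)·p_4 = 0.15 × 1.25131e-07 = 1.87696e-08
Normaliser: 0.00333931 + 0.00682339 + 0.000571355 + 1.87696e-08 = 0.0107341
P(Cluster 3 | the observation) = 0.000571355 / 0.0107341 ≈ 0.0532

0.0532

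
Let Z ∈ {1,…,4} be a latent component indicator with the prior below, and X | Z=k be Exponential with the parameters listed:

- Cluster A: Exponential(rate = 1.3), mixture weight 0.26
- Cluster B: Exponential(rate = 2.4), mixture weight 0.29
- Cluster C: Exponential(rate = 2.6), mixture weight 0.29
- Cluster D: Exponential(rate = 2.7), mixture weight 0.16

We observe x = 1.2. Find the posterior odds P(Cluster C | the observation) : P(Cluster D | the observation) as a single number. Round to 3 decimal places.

Posterior odds = (w_i f_i(x)) / (w_j f_j(x)); the normalising sum cancels.
Component likelihoods at x = 1.2:
  p_A = 0.273177
  p_B = 0.134723
  p_C = 0.114809
  p_D = 0.105743
0.0332945 / 0.0169188 ≈ 1.968

1.968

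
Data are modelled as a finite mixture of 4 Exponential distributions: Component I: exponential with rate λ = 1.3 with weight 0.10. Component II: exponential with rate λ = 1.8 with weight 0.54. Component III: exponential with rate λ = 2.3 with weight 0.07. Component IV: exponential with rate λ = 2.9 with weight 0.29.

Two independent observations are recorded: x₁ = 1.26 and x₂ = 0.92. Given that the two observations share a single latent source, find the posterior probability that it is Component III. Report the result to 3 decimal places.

0.048

By Bayes' theorem, P(k | x) = P(Z=k) f_k(x) / Σ_j P(Z=j) f_j(x).
Since both observations come from the same component, the likelihood for component k is f_k(x₁)·f_k(x₂).
  L_I = [1.3·e^(−1.3·1.26) = 1.3·e^(−1.6380) = 0.252679] × [0.393122] = 0.0993336
  L_II = [1.8·e^(−1.8·1.26) = 1.8·e^(−2.2680) = 0.186334] × [0.343622] = 0.0640285
  L_III = [2.3·e^(−2.3·1.26) = 2.3·e^(−2.8980) = 0.126807] × [0.277179] = 0.0351482
  L_IV = [2.9·e^(−2.9·1.26) = 2.9·e^(−3.6540) = 0.0750734] × [0.201234] = 0.0151073
Weight by the priors:
  P(Z=I)·L_I = 0.10 × 0.0993336 = 0.00993336
  P(Z=II)·L_II = 0.54 × 0.0640285 = 0.0345754
  P(Z=III)·L_III = 0.07 × 0.0351482 = 0.00246037
  P(Z=IV)·L_IV = 0.29 × 0.0151073 = 0.00438111
Normaliser: 0.00993336 + 0.0345754 + 0.00246037 + 0.00438111 = 0.0513502
Responsibility of Component III: 0.00246037 / 0.0513502 ≈ 0.048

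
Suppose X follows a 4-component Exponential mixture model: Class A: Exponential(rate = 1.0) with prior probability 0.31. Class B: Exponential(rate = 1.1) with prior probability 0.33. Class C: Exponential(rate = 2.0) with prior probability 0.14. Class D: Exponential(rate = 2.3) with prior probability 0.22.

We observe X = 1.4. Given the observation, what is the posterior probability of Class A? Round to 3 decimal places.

0.399

P(component k | x) = π_k·f_k(x) / marginal(x), where marginal(x) = Σ_j π_j·f_j(x).
Exponential densities:
  p_A = 1.0·e^(−1.0·1.4) = 1.0·e^(−1.4000) = 0.246597
  p_B = 1.1·e^(−1.1·1.4) = 1.1·e^(−1.5400) = 0.235819
  p_C = 2.0·e^(−2.0·1.4) = 2.0·e^(−2.8000) = 0.12162
  p_D = 2.3·e^(−2.3·1.4) = 2.3·e^(−3.2200) = 0.0918966
Unnormalised posteriors:
  π_A·p_A = 0.31 × 0.246597 = 0.0764451
  π_B·p_B = 0.33 × 0.235819 = 0.0778203
  π_C·p_C = 0.14 × 0.12162 = 0.0170268
  π_D·p_D = 0.22 × 0.0918966 = 0.0202173
Marginal: 0.0764451 + 0.0778203 + 0.0170268 + 0.0202173 = 0.191509
So the posterior for Class A is 0.0764451 / 0.191509 ≈ 0.399.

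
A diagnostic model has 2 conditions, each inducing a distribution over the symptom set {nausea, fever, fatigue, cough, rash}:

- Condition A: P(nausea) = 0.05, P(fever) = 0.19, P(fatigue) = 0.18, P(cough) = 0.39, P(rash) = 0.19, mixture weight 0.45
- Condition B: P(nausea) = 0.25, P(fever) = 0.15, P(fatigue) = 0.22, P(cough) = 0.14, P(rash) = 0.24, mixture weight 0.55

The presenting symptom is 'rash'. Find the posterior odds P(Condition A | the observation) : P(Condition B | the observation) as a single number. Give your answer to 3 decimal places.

Since P(k|x) ∝ P(Z=k) f_k(x), the posterior odds are P(Z=i) f_i(x) / (P(Z=j) f_j(x)).
Categorical probabilities:
  f_A = P(rash | comp) = 0.19
  f_B = P(rash | comp) = 0.24
0.0855 / 0.132 ≈ 0.648

0.648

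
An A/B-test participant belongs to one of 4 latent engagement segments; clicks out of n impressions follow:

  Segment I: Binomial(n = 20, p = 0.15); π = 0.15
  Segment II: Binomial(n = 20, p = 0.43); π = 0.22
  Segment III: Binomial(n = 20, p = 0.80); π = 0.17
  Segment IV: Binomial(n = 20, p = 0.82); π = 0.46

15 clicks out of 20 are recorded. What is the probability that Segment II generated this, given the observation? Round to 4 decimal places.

By Bayes' theorem, P(k | x) = w_k f_k(x) / Σ_j w_j f_j(x).
Binomial probabilities:
  L_I = C(20,15)·0.15^15·0.85^5 = 15504·4.37894e-13·0.443705 = 3.01236e-09
  L_II = C(20,15)·0.43^15·0.57^5 = 15504·3.17707e-06·0.0601692 = 0.00296377
  L_III = C(20,15)·0.80^15·0.20^5 = 15504·0.0351844·0.00032 = 0.17456
  L_IV = C(20,15)·0.82^15·0.18^5 = 15504·0.0509575·0.000188957 = 0.149284
Multiply by the mixture weights:
  w_I·L_I = 0.15 × 3.01236e-09 = 4.51854e-10
  w_II·L_II = 0.22 × 0.00296377 = 0.00065203
  w_III·L_III = 0.17 × 0.17456 = 0.0296751
  w_IV·L_IV = 0.46 × 0.149284 = 0.0686708
Denominator: 4.51854e-10 + 0.00065203 + 0.0296751 + 0.0686708 = 0.0989979
P(Segment II | data) = 0.00065203 / 0.0989979 ≈ 0.0066

0.0066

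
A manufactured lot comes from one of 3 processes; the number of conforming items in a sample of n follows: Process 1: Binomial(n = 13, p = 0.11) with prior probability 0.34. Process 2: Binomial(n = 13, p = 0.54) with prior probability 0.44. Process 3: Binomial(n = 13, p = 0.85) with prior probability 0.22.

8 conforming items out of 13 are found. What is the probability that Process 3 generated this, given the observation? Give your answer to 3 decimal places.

P(component k | x) = w_k·f_k(x) / marginal(x), where marginal(x) = Σ_j w_j·f_j(x).
Binomial probabilities:
  f_1 = 1.54053e-05
  f_2 = 0.191654
  f_3 = 0.0266309
Prior × likelihood for each component:
  w_1·f_1 = 0.34 × 1.54053e-05 = 5.2378e-06
  w_2·f_2 = 0.44 × 0.191654 = 0.0843277
  w_3·f_3 = 0.22 × 0.0266309 = 0.0058588
Denominator: 5.2378e-06 + 0.0843277 + 0.0058588 = 0.0901918
So the posterior for Process 3 is 0.0058588 / 0.0901918 ≈ 0.065.

0.065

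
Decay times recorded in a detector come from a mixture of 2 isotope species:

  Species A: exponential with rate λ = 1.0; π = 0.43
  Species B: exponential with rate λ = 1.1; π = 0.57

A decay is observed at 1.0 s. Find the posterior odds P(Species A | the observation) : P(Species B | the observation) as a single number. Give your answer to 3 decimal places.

0.758

Posterior odds = (π_i f_i(x)) / (π_j f_j(x)); the normalising sum cancels.
Exponential densities:
  L_A = 0.367879
  L_B = 0.366158
Posterior odds = (π_A·L_A) / (π_B·L_B) = (0.43·0.367879) / (0.57·0.366158) = 0.158188 / 0.20871 ≈ 0.758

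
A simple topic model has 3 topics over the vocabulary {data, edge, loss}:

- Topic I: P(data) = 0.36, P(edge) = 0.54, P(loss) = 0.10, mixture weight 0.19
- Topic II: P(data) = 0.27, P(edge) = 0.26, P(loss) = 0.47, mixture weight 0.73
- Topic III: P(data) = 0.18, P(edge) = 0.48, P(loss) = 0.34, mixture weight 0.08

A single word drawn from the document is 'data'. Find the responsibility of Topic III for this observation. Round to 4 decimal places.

0.0514

Apply Bayes' rule: the posterior for each component is proportional to its prior times its likelihood at x.
Component likelihoods at x = 'data':
  p_I = 0.36
  p_II = 0.27
  p_III = 0.18
Weight by the priors:
  π_I·p_I = 0.19 × 0.36 = 0.0684
  π_II·p_II = 0.73 × 0.27 = 0.1971
  π_III·p_III = 0.08 × 0.18 = 0.0144
Normaliser: 0.0684 + 0.1971 + 0.0144 = 0.2799
P(Topic III | 'data') ≈ 0.0514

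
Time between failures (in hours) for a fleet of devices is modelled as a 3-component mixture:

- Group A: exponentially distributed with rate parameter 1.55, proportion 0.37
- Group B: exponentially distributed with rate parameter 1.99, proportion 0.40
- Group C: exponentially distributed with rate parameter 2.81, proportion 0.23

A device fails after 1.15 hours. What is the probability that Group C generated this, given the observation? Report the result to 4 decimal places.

The responsibility of component k is w_k f_k(x) divided by Σ_j w_j f_j(x).
Component likelihoods at x = 1.15 hours:
  p_A = 1.55·e^(−1.55·1.15) = 1.55·e^(−1.7825) = 0.260736
  p_B = 1.99·e^(−1.99·1.15) = 1.99·e^(−2.2885) = 0.201823
  p_C = 2.81·e^(−2.81·1.15) = 2.81·e^(−3.2315) = 0.11099
Prior × likelihood for each component:
  w_A·p_A = 0.37 × 0.260736 = 0.0964725
  w_B·p_B = 0.40 × 0.201823 = 0.0807291
  w_C·p_C = 0.23 × 0.11099 = 0.0255277
Marginal: 0.0964725 + 0.0807291 + 0.0255277 = 0.202729
P(Group C | 1.15 hours) ≈ 0.1259

0.1259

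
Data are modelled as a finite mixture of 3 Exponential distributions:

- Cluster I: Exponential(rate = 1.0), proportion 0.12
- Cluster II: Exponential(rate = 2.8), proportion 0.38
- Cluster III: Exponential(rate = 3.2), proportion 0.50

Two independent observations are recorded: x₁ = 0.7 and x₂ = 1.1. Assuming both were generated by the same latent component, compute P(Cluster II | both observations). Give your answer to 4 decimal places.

Apply Bayes' rule: the posterior for each component is proportional to its prior times its likelihood at x.
Since both observations come from the same component, the likelihood for component k is f_k(x₁)·f_k(x₂).
  L_I = [1.0·e^(−1.0·0.7) = 1.0·e^(−0.7000) = 0.496585] × [0.332871] = 0.165299
  L_II = [2.8·e^(−2.8·0.7) = 2.8·e^(−1.9600) = 0.394404] × [0.128686] = 0.0507542
  L_III = [3.2·e^(−3.2·0.7) = 3.2·e^(−2.2400) = 0.340667] × [0.0947182] = 0.0322674
Unnormalised posteriors:
  P(Z=I)·L_I = 0.12 × 0.165299 = 0.0198359
  P(Z=II)·L_II = 0.38 × 0.0507542 = 0.0192866
  P(Z=III)·L_III = 0.50 × 0.0322674 = 0.0161337
Normaliser: 0.0198359 + 0.0192866 + 0.0161337 = 0.0552561
Responsibility of Cluster II: 0.0192866 / 0.0552561 ≈ 0.3490

0.3490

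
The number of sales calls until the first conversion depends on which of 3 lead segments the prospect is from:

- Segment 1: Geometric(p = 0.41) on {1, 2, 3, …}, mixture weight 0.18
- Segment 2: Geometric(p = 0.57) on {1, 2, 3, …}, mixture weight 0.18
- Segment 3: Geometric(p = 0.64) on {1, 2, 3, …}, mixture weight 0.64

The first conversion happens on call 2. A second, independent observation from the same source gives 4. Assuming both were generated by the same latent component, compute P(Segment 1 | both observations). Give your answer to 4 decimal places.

P(component k | x) = P(Z=k)·f_k(x) / marginal(x), where marginal(x) = Σ_j P(Z=j)·f_j(x).
Since both observations come from the same component, the likelihood for component k is f_k(x₁)·f_k(x₂).
  f_1 = [0.41·(1−0.41)^1 = 0.41·0.59 = 0.2419] × [0.0842054] = 0.0203693
  f_2 = [0.57·(1−0.57)^1 = 0.57·0.43 = 0.2451] × [0.045319] = 0.0111077
  f_3 = [0.64·(1−0.64)^1 = 0.64·0.36 = 0.2304] × [0.0298598] = 0.00687971
Multiply by the mixture weights:
  P(Z=1)·f_1 = 0.18 × 0.0203693 = 0.00366647
  P(Z=2)·f_2 = 0.18 × 0.0111077 = 0.00199938
  P(Z=3)·f_3 = 0.64 × 0.00687971 = 0.00440301
Normaliser: 0.00366647 + 0.00199938 + 0.00440301 = 0.0100689
So the posterior for Segment 1 is 0.00366647 / 0.0100689 ≈ 0.3641.

0.3641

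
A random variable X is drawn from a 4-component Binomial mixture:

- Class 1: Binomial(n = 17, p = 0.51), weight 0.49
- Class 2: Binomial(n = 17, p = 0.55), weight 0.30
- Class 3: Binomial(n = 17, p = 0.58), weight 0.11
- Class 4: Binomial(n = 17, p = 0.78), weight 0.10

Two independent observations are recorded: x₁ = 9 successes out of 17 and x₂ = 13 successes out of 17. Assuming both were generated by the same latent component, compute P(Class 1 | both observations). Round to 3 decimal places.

0.343

By Bayes' theorem, P(k | x) = π_k f_k(x) / Σ_j π_j f_j(x).
Since both observations come from the same component, the likelihood for component k is f_k(x₁)·f_k(x₂).
  f_1 = [C(17,9)·0.51^9·0.49^8 = 24310·0.00233417·0.00332329 = 0.188575] × [0.0216657] = 0.00408563
  f_2 = [C(17,9)·0.55^9·0.45^8 = 24310·0.00460537·0.00168151 = 0.188256] × [0.0411284] = 0.00774268
  f_3 = [C(17,9)·0.58^9·0.42^8 = 24310·0.00742766·0.000968265 = 0.174836] × [0.0622498] = 0.0108835
  f_4 = [C(17,9)·0.78^9·0.22^8 = 24310·0.106869·5.48759e-06 = 0.0142567] × [0.220545] = 0.00314424
Prior × likelihood for each component:
  π_1·f_1 = 0.49 × 0.00408563 = 0.00200196
  π_2·f_2 = 0.30 × 0.00774268 = 0.0023228
  π_3·f_3 = 0.11 × 0.0108835 = 0.00119719
  π_4·f_4 = 0.10 × 0.00314424 = 0.000314424
Denominator: 0.00200196 + 0.0023228 + 0.00119719 + 0.000314424 = 0.00583637
Responsibility of Class 1: 0.00200196 / 0.00583637 ≈ 0.343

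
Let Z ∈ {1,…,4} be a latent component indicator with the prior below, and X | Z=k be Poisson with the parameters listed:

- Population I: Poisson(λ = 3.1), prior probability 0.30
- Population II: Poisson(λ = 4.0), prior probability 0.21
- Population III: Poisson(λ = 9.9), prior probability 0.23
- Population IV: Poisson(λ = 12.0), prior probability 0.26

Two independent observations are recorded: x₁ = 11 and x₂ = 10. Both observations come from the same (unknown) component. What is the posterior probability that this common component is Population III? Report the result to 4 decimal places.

0.5092

Apply Bayes' rule: the posterior for each component is proportional to its prior times its likelihood at x.
Since both observations come from the same component, the likelihood for component k is f_k(x₁)·f_k(x₂).
  L_I = [e^(−3.1)·3.1^11/11! = 0.000286754] × [0.00101752] = 2.91777e-07
  L_II = [e^(−4.0)·4.0^11/11! = 0.00192454] × [0.00529248] = 1.01856e-05
  L_III = [e^(−9.9)·9.9^11/11! = 0.112542] × [0.125047] = 0.0140731
  L_IV = [e^(−12.0)·12.0^11/11! = 0.114368] × [0.104837] = 0.01199
Multiply by the mixture weights:
  w_I·L_I = 0.30 × 2.91777e-07 = 8.75331e-08
  w_II·L_II = 0.21 × 1.01856e-05 = 2.13897e-06
  w_III·L_III = 0.23 × 0.0140731 = 0.00323681
  w_IV·L_IV = 0.26 × 0.01199 = 0.0031174
Denominator: 8.75331e-08 + 2.13897e-06 + 0.00323681 + 0.0031174 = 0.00635644
Responsibility of Population III: 0.00323681 / 0.00635644 ≈ 0.5092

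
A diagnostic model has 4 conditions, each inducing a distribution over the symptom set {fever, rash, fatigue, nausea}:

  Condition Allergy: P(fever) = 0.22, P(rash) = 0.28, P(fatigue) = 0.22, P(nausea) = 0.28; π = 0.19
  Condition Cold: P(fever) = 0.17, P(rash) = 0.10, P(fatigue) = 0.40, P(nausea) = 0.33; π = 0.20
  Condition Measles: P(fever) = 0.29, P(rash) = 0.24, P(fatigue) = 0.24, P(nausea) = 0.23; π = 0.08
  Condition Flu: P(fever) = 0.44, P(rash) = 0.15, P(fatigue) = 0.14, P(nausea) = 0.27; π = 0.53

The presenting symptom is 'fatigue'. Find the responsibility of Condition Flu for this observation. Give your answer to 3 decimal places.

Apply Bayes' rule: the posterior for each component is proportional to its prior times its likelihood at x.
Evaluate each component's likelihood at the observed value:
  p_Allergy = 0.22
  p_Cold = 0.4
  p_Measles = 0.24
  p_Flu = 0.14
Unnormalised posteriors:
  P(Z=Allergy)·p_Allergy = 0.19 × 0.22 = 0.0418
  P(Z=Cold)·p_Cold = 0.20 × 0.4 = 0.08
  P(Z=Measles)·p_Measles = 0.08 × 0.24 = 0.0192
  P(Z=Flu)·p_Flu = 0.53 × 0.14 = 0.0742
Marginal: 0.0418 + 0.08 + 0.0192 + 0.0742 = 0.2152
So the posterior for Condition Flu is 0.0742 / 0.2152 ≈ 0.345.

0.345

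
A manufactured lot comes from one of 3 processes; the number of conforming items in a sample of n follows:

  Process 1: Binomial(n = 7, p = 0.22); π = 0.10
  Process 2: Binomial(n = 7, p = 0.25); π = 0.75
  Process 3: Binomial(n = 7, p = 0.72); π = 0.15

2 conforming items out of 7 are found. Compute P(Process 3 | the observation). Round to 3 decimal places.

0.011

Apply Bayes' rule: the posterior for each component is proportional to its prior times its likelihood at x.
Evaluate each component's likelihood at the observed value:
  f_1 = 0.293452
  f_2 = 0.311462
  f_3 = 0.0187359
Multiply by the mixture weights:
  w_1·f_1 = 0.10 × 0.293452 = 0.0293452
  w_2·f_2 = 0.75 × 0.311462 = 0.233597
  w_3·f_3 = 0.15 × 0.0187359 = 0.00281038
Evidence: 0.0293452 + 0.233597 + 0.00281038 = 0.265752
So the posterior for Process 3 is 0.00281038 / 0.265752 ≈ 0.011.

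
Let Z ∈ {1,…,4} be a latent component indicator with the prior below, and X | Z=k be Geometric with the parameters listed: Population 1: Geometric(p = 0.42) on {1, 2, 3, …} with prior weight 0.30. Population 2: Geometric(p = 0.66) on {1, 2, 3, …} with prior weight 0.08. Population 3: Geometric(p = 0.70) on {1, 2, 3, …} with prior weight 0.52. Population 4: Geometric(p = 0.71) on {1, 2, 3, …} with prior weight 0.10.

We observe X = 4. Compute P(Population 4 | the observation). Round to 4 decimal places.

Posterior ∝ prior × likelihood, so P(k | x) ∝ π_k f_k(x); normalise over all components.
Component likelihoods at x = 4:
  p_1 = 0.42·(1−0.42)^3 = 0.42·0.195112 = 0.081947
  p_2 = 0.66·(1−0.66)^3 = 0.66·0.039304 = 0.0259406
  p_3 = 0.70·(1−0.70)^3 = 0.70·0.027 = 0.0189
  p_4 = 0.71·(1−0.71)^3 = 0.71·0.024389 = 0.0173162
Multiply by the mixture weights:
  π_1·p_1 = 0.30 × 0.081947 = 0.0245841
  π_2·p_2 = 0.08 × 0.0259406 = 0.00207525
  π_3·p_3 = 0.52 × 0.0189 = 0.009828
  π_4·p_4 = 0.10 × 0.0173162 = 0.00173162
Denominator: 0.0245841 + 0.00207525 + 0.009828 + 0.00173162 = 0.038219
Responsibility of Population 4: 0.00173162 / 0.038219 ≈ 0.0453

0.0453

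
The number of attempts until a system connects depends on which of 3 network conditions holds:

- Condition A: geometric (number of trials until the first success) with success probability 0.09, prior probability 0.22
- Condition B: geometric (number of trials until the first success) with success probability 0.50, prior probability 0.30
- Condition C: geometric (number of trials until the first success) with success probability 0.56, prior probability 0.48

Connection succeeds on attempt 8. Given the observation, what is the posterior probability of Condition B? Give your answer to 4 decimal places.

0.0956

The responsibility of component k is π_k f_k(x) divided by Σ_j π_j f_j(x).
Geometric probabilities:
  p_A = 0.09·(1−0.09)^7 = 0.09·0.516761 = 0.0465085
  p_B = 0.50·(1−0.50)^7 = 0.50·0.0078125 = 0.00390625
  p_C = 0.56·(1−0.56)^7 = 0.56·0.00319278 = 0.00178796
Prior × likelihood for each component:
  π_A·p_A = 0.22 × 0.0465085 = 0.0102319
  π_B·p_B = 0.30 × 0.00390625 = 0.00117187
  π_C·p_C = 0.48 × 0.00178796 = 0.000858219
Sum: 0.0102319 + 0.00117187 + 0.000858219 = 0.012262
So the posterior for Condition B is 0.00117187 / 0.012262 ≈ 0.0956.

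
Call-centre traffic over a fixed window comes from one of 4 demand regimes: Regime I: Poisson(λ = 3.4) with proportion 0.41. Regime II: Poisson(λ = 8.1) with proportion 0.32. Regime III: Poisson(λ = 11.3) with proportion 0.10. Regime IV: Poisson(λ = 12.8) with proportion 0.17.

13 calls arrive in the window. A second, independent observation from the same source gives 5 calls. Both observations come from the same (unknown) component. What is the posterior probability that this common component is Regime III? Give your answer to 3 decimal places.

0.151

The responsibility of component k is w_k f_k(x) divided by Σ_j w_j f_j(x).
Since both observations come from the same component, the likelihood for component k is f_k(x₁)·f_k(x₂).
  p_I = [4.34855e-05] × [0.126361] = 5.49486e-06
  p_II = [0.0314949] × [0.088198] = 0.00277778
  p_III = [0.0973222] × [0.0189969] = 0.00184882
  p_IV = [0.109769] × [0.00790495] = 0.000867719
Multiply by the mixture weights:
  w_I·p_I = 0.41 × 5.49486e-06 = 2.25289e-06
  w_II·p_II = 0.32 × 0.00277778 = 0.00088889
  w_III·p_III = 0.10 × 0.00184882 = 0.000184882
  w_IV·p_IV = 0.17 × 0.000867719 = 0.000147512
Sum: 2.25289e-06 + 0.00088889 + 0.000184882 + 0.000147512 = 0.00122354
P(Regime III | data) ≈ 0.151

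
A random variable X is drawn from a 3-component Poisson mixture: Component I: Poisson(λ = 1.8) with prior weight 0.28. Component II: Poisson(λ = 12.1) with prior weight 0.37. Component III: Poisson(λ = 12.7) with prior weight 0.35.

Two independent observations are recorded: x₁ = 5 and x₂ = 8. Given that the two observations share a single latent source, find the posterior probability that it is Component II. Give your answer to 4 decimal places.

Apply Bayes' rule: the posterior for each component is proportional to its prior times its likelihood at x.
Since both observations come from the same component, the likelihood for component k is f_k(x₁)·f_k(x₂).
  L_I = [0.0260286] × [0.000451783] = 1.17593e-05
  L_II = [0.0120166] × [0.0633577] = 0.000761345
  L_III = [0.00840035] × [0.0512117] = 0.000430196
Prior × likelihood for each component:
  P(Z=I)·L_I = 0.28 × 1.17593e-05 = 3.2926e-06
  P(Z=II)·L_II = 0.37 × 0.000761345 = 0.000281698
  P(Z=III)·L_III = 0.35 × 0.000430196 = 0.000150569
Denominator: 3.2926e-06 + 0.000281698 + 0.000150569 = 0.000435559
P(Component II | data) = 0.000281698 / 0.000435559 ≈ 0.6467

0.6467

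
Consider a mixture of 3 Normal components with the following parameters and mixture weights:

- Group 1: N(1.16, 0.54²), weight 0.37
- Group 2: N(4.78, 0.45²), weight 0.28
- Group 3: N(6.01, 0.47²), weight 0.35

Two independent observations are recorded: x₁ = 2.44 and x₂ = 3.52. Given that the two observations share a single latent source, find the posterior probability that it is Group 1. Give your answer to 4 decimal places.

0.9933

The responsibility of component k is π_k f_k(x) divided by Σ_j π_j f_j(x).
Since both observations come from the same component, the likelihood for component k is f_k(x₁)·f_k(x₂).
  p_1 = [(1/(0.54·√(2π)))·exp(−(2.44−1.16)²/(2·0.54²)) = 0.738782·exp(-2.80933) = 0.0445083] × [5.25986e-05] = 2.34107e-06
  p_2 = [(1/(0.45·√(2π)))·exp(−(2.44−4.78)²/(2·0.45²)) = 0.886538·exp(-13.52000) = 1.19134e-06] × [0.0175899] = 2.09556e-08
  p_3 = [(1/(0.47·√(2π)))·exp(−(2.44−6.01)²/(2·0.47²)) = 0.848813·exp(-28.84767) = 2.51437e-13] × [6.82406e-07] = 1.71582e-19
Prior × likelihood for each component:
  π_1·p_1 = 0.37 × 2.34107e-06 = 8.66197e-07
  π_2·p_2 = 0.28 × 2.09556e-08 = 5.86756e-09
  π_3·p_3 = 0.35 × 1.71582e-19 = 6.00537e-20
Marginal: 8.66197e-07 + 5.86756e-09 + 6.00537e-20 = 8.72065e-07
Responsibility of Group 1: 8.66197e-07 / 8.72065e-07 ≈ 0.9933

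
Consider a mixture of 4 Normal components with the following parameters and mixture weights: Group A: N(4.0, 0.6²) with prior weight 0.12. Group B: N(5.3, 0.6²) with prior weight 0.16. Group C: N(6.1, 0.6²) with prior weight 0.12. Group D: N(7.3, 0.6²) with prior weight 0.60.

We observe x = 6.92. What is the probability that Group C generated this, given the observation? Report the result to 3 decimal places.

Posterior ∝ prior × likelihood, so P(k | x) ∝ P(Z=k) f_k(x); normalise over all components.
Normal densities:
  p_A = 4.78351e-06
  p_B = 0.0173682
  p_C = 0.261322
  p_D = 0.544075
Weight by the priors:
  P(Z=A)·p_A = 0.12 × 4.78351e-06 = 5.74022e-07
  P(Z=B)·p_B = 0.16 × 0.0173682 = 0.00277892
  P(Z=C)·p_C = 0.12 × 0.261322 = 0.0313586
  P(Z=D)·p_D = 0.60 × 0.544075 = 0.326445
Normaliser: 5.74022e-07 + 0.00277892 + 0.0313586 + 0.326445 = 0.360583
P(Group C | the observation) = 0.0313586 / 0.360583 ≈ 0.087

0.087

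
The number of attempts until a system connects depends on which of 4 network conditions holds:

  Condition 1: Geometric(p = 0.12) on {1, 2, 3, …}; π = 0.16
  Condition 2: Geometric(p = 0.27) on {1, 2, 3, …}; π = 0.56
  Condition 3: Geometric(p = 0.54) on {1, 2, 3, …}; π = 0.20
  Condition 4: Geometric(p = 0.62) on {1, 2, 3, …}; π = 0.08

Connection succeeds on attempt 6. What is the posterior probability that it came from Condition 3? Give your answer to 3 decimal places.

Apply Bayes' rule: the posterior for each component is proportional to its prior times its likelihood at x.
Evaluate each component's likelihood at the observed value:
  p_1 = 0.0633278
  p_2 = 0.0559729
  p_3 = 0.011122
  p_4 = 0.00491258
Unnormalised posteriors:
  w_1·p_1 = 0.16 × 0.0633278 = 0.0101325
  w_2·p_2 = 0.56 × 0.0559729 = 0.0313448
  w_3·p_3 = 0.20 × 0.011122 = 0.0022244
  w_4·p_4 = 0.08 × 0.00491258 = 0.000393006
Normaliser: 0.0101325 + 0.0313448 + 0.0022244 + 0.000393006 = 0.0440947
So the posterior for Condition 3 is 0.0022244 / 0.0440947 ≈ 0.050.

0.050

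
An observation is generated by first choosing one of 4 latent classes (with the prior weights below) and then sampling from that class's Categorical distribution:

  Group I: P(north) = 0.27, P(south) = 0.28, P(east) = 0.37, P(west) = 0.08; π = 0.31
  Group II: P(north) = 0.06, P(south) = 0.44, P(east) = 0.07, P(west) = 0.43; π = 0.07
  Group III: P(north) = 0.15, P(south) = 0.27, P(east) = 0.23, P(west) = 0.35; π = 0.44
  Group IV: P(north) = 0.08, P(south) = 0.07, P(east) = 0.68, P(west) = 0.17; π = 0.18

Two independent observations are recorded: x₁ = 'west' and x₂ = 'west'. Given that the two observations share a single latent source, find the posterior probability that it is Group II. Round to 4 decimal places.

Posterior ∝ prior × likelihood, so P(k | x) ∝ P(Z=k) f_k(x); normalise over all components.
Since both observations come from the same component, the likelihood for component k is f_k(x₁)·f_k(x₂).
  f_I = [P(west | comp) = 0.08] × [0.08] = 0.0064
  f_II = [P(west | comp) = 0.43] × [0.43] = 0.1849
  f_III = [P(west | comp) = 0.35] × [0.35] = 0.1225
  f_IV = [P(west | comp) = 0.17] × [0.17] = 0.0289
Unnormalised posteriors:
  P(Z=I)·f_I = 0.31 × 0.0064 = 0.001984
  P(Z=II)·f_II = 0.07 × 0.1849 = 0.012943
  P(Z=III)·f_III = 0.44 × 0.1225 = 0.0539
  P(Z=IV)·f_IV = 0.18 × 0.0289 = 0.005202
Sum: 0.001984 + 0.012943 + 0.0539 + 0.005202 = 0.074029
Responsibility of Group II: 0.012943 / 0.074029 ≈ 0.1748

0.1748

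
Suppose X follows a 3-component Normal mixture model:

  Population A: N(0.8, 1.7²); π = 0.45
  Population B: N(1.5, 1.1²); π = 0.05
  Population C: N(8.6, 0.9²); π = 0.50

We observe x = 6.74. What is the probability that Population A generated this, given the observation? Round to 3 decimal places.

The responsibility of component k is w_k f_k(x) divided by Σ_j w_j f_j(x).
Evaluate each component's likelihood at the observed value:
  p_A = 0.000524012
  p_B = 4.28511e-06
  p_C = 0.0523851
Unnormalised posteriors:
  w_A·p_A = 0.45 × 0.000524012 = 0.000235805
  w_B·p_B = 0.05 × 4.28511e-06 = 2.14255e-07
  w_C·p_C = 0.50 × 0.0523851 = 0.0261925
Marginal: 0.000235805 + 2.14255e-07 + 0.0261925 = 0.0264286
P(Population A | x) = 0.000235805 / 0.0264286 ≈ 0.009

0.009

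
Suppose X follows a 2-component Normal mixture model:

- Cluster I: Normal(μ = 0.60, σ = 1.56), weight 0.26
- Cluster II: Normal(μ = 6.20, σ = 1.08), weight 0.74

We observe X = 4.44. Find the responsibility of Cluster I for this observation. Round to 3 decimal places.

0.042

Apply Bayes' rule: the posterior for each component is proportional to its prior times its likelihood at x.
Component likelihoods at x = 4.44:
  L_I = (1/(1.56·√(2π)))·exp(−(4.44−0.60)²/(2·1.56²)) = 0.255732·exp(-3.02959) = 0.012361
  L_II = (1/(1.08·√(2π)))·exp(−(4.44−6.20)²/(2·1.08²)) = 0.369391·exp(-1.32785) = 0.0979061
Unnormalised posteriors:
  π_I·L_I = 0.26 × 0.012361 = 0.00321386
  π_II·L_II = 0.74 × 0.0979061 = 0.0724505
Marginal: 0.00321386 + 0.0724505 = 0.0756644
P(Cluster I | the observation) = 0.00321386 / 0.0756644 ≈ 0.042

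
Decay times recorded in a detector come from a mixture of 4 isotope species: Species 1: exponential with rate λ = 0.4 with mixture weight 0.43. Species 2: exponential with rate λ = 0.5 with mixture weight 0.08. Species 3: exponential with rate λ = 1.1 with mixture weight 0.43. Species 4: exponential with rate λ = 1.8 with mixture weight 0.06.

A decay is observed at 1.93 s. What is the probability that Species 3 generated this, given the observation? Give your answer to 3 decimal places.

0.366

The responsibility of component k is π_k f_k(x) divided by Σ_j π_j f_j(x).
Exponential densities:
  f_1 = 0.4·e^(−0.4·1.93) = 0.4·e^(−0.7720) = 0.184835
  f_2 = 0.5·e^(−0.5·1.93) = 0.5·e^(−0.9650) = 0.190492
  f_3 = 1.1·e^(−1.1·1.93) = 1.1·e^(−2.1230) = 0.131639
  f_4 = 1.8·e^(−1.8·1.93) = 1.8·e^(−3.4740) = 0.0557871
Unnormalised posteriors:
  π_1·f_1 = 0.43 × 0.184835 = 0.0794791
  π_2·f_2 = 0.08 × 0.190492 = 0.0152393
  π_3·f_3 = 0.43 × 0.131639 = 0.0566049
  π_4·f_4 = 0.06 × 0.0557871 = 0.00334722
Evidence: 0.0794791 + 0.0152393 + 0.0566049 + 0.00334722 = 0.154671
P(Species 3 | the observation) = 0.0566049 / 0.154671 ≈ 0.366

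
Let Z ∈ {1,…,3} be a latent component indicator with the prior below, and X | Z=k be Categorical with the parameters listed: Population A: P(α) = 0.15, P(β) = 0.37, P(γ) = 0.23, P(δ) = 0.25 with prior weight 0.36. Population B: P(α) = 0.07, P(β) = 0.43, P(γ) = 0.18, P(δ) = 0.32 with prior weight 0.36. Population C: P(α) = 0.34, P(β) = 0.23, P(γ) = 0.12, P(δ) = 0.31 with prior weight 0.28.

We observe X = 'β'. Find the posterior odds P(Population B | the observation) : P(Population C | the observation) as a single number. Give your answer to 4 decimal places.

Since P(k|x) ∝ P(Z=k) f_k(x), the posterior odds are P(Z=i) f_i(x) / (P(Z=j) f_j(x)).
Evaluate each component's likelihood at the observed value:
  L_A = P(β | comp) = 0.37
  L_B = P(β | comp) = 0.43
  L_C = P(β | comp) = 0.23
0.1548 / 0.0644 ≈ 2.4037

2.4037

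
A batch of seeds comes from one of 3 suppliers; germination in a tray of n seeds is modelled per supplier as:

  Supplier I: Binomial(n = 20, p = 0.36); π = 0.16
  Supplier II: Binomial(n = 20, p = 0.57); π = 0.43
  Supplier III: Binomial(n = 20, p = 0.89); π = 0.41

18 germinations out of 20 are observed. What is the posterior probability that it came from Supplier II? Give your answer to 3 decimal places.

By Bayes' theorem, P(k | x) = π_k f_k(x) / Σ_j π_j f_j(x).
Evaluate each component's likelihood at the observed value:
  L_I = C(20,18)·0.36^18·0.64^2 = 190·1.03144e-08·0.4096 = 8.0271e-07
  L_II = C(20,18)·0.57^18·0.43^2 = 190·4.03411e-05·0.1849 = 0.00141722
  L_III = C(20,18)·0.89^18·0.11^2 = 190·0.12275·0.0121 = 0.282201
Unnormalised posteriors:
  π_I·L_I = 0.16 × 8.0271e-07 = 1.28434e-07
  π_II·L_II = 0.43 × 0.00141722 = 0.000609406
  π_III·L_III = 0.41 × 0.282201 = 0.115703
Sum: 1.28434e-07 + 0.000609406 + 0.115703 = 0.116312
Responsibility of Supplier II: 0.000609406 / 0.116312 ≈ 0.005

0.005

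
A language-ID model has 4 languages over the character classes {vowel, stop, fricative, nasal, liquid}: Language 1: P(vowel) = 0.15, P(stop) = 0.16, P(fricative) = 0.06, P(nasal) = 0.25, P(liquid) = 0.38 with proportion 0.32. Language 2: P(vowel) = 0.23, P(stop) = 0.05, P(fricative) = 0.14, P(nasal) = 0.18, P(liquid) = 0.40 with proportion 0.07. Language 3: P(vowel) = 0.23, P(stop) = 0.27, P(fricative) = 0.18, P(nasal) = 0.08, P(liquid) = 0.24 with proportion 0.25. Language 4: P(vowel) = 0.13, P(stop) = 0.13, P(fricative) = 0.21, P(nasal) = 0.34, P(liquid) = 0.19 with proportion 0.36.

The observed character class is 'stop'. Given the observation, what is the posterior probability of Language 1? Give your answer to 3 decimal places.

0.303

Apply Bayes' rule: the posterior for each component is proportional to its prior times its likelihood at x.
Component likelihoods at x = 'stop':
  L_1 = 0.16
  L_2 = 0.05
  L_3 = 0.27
  L_4 = 0.13
Unnormalised posteriors:
  π_1·L_1 = 0.32 × 0.16 = 0.0512
  π_2·L_2 = 0.07 × 0.05 = 0.0035
  π_3·L_3 = 0.25 × 0.27 = 0.0675
  π_4·L_4 = 0.36 × 0.13 = 0.0468
Sum: 0.0512 + 0.0035 + 0.0675 + 0.0468 = 0.169
So the posterior for Language 1 is 0.0512 / 0.169 ≈ 0.303.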